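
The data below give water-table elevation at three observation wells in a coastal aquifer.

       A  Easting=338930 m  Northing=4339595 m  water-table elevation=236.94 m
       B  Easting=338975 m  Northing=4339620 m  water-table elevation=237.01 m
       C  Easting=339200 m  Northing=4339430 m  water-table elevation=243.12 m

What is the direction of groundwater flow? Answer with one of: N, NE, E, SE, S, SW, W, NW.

NW

Taking A as reference: B−A = (45, 25, +0.07); C−A = (270, -165, +6.18).
Solve a·Δx + b·Δy = Δh: det = 45·(-165) − 270·25 = -14175.
∂h/∂x = [(+0.07)·(-165) − (+6.18)·25] / -14175 = +0.01171
∂h/∂y = [45·(+6.18) − 270·(+0.07)] / -14175 = -0.01829
Flow = −∇h = (-0.01171 east, +0.01829 north), which points northwest.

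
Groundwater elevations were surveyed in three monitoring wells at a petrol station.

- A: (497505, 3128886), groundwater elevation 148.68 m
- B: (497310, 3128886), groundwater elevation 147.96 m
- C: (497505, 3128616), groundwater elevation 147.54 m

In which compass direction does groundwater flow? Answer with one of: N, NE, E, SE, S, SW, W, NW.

SW

∂h/∂x = (147.96 − 148.68) / (497310 − 497505) = +0.003692
∂h/∂y = (147.54 − 148.68) / (3128616 − 3128886) = +0.004222
Flow = −∇h = (-0.003692 east, -0.004222 north), which points southwest.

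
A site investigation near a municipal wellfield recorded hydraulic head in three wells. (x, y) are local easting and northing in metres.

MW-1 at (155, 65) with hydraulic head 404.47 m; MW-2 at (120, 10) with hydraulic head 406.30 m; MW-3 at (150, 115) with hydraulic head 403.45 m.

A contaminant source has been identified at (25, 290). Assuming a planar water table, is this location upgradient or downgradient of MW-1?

downgradient

Differences from MW-1: to MW-2 (Δx, Δy, Δh) = (-35, -55, +1.83); to MW-3 = (-5, 50, -1.02).
Determinant of the coordinate differences = (-35)·50 − (-5)·(-55) = -2025.
∂h/∂x = [(+1.83)·50 − (-1.02)·(-55)] / -2025 = -0.01748
∂h/∂y = [(-35)·(-1.02) − (-5)·(+1.83)] / -2025 = -0.02215
Head at (25, 290) = 404.47 + (-0.01748)·(-130) + (-0.02215)·(225) = 401.76 m.
That is lower than the 404.47 m at MW-1, so the point is downgradient.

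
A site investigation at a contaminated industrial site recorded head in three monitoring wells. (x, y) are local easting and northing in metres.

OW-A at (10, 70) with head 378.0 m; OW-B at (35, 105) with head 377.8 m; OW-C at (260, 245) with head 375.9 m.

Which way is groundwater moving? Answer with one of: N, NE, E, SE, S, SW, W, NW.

E

Differences from OW-A: to OW-B (Δx, Δy, Δh) = (25, 35, -0.2); to OW-C = (250, 175, -2.1).
Determinant of the coordinate differences = 25·175 − 250·35 = -4375.
∂h/∂x = [(-0.2)·175 − (-2.1)·35] / -4375 = -0.008800
∂h/∂y = [25·(-2.1) − 250·(-0.2)] / -4375 = +0.0005714
Flow = −∇h = (+0.008800 east, -0.0005714 north), which points east.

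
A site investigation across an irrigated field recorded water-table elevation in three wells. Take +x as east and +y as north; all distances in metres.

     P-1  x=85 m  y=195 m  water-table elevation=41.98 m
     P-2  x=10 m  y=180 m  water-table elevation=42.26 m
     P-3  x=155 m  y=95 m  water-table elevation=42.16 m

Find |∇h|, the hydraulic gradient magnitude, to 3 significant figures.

0.00487

Differences from P-1: to P-2 (Δx, Δy, Δh) = (-75, -15, +0.28); to P-3 = (70, -100, +0.18).
Solve a·Δx + b·Δy = Δh: det = (-75)·(-100) − 70·(-15) = 8550.
∂h/∂x = [(+0.28)·(-100) − (+0.18)·(-15)] / 8550 = -0.002959
∂h/∂y = [(-75)·(+0.18) − 70·(+0.28)] / 8550 = -0.003871
|∇h| = √(-0.002959² + -0.003871²) = 0.004872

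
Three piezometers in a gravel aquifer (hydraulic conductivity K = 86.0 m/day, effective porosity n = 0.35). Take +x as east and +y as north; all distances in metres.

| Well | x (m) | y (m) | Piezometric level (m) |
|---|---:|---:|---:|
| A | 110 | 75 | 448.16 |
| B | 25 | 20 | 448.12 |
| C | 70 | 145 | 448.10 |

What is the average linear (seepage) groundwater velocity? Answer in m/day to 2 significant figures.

With h = a·x + b·y + c and A as origin, the differences give:
  (-85)·a + (-55)·b = -0.04
  (-40)·a + 70·b = -0.06
Eliminate b (×70 and ×(-55), subtract): -8150·a = -6.100 → a = ∂h/∂x = +0.0007485
Back-substitute: b = ∂h/∂y = -0.0004294.
|∇h| = √(0.0007485² + -0.0004294²) = 0.0008629
Seepage velocity v = K·i/n = 86.0 × 0.0008629 / 0.35 = 0.212 m/day.

0.21 m/day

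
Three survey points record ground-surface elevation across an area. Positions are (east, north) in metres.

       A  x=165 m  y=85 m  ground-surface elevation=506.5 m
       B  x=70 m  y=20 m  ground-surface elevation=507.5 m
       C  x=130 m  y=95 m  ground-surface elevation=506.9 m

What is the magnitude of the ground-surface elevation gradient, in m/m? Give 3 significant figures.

Differences from A: to B (Δx, Δy, Δh) = (-95, -65, +1.0); to C = (-35, 10, +0.4).
Determinant of the coordinate differences = (-95)·10 − (-35)·(-65) = -3225.
∂z/∂x = [(+1.0)·10 − (+0.4)·(-65)] / -3225 = -0.01116
∂z/∂y = [(-95)·(+0.4) − (-35)·(+1.0)] / -3225 = +0.0009302
|∇f| = √(-0.01116² + 0.0009302²) = 0.0112 m/m

0.0112 m/m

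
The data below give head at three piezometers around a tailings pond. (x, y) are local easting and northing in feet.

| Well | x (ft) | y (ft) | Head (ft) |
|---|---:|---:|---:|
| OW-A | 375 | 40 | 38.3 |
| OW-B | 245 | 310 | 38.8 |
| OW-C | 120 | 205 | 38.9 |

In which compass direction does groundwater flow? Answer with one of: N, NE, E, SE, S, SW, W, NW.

SE

Taking OW-A as reference: OW-B−OW-A = (-130, 270, +0.5); OW-C−OW-A = (-255, 165, +0.6).
Determinant of the coordinate differences = (-130)·165 − (-255)·270 = 47400.
∂h/∂x = [(+0.5)·165 − (+0.6)·270] / 47400 = -0.001677
∂h/∂y = [(-130)·(+0.6) − (-255)·(+0.5)] / 47400 = +0.001044
Flow = −∇h = (+0.001677 east, -0.001044 north), which points southeast.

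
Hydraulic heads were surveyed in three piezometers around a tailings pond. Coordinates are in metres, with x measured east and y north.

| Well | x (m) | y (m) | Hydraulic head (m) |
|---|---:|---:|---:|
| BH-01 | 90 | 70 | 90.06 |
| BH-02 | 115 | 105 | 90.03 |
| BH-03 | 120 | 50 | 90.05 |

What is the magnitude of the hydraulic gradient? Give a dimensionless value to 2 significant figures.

0.00074

Differences from BH-01: to BH-02 (Δx, Δy, Δh) = (25, 35, -0.03); to BH-03 = (30, -20, -0.01).
Determinant of the coordinate differences = 25·(-20) − 30·35 = -1550.
∂h/∂x = [(-0.03)·(-20) − (-0.01)·35] / -1550 = -0.0006129
∂h/∂y = [25·(-0.01) − 30·(-0.03)] / -1550 = -0.0004194
|∇h| = √(-0.0006129² + -0.0004194²) = 0.0007427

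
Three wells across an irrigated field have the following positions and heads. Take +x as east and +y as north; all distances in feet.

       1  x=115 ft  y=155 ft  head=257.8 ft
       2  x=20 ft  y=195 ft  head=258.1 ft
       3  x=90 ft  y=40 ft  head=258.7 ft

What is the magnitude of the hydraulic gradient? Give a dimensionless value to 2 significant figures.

0.0088

Three-point gradient (reference 1): Δ to 2 = (-95, 40, +0.3), Δ to 3 = (-25, -115, +0.9).
∂h/∂x = -0.005912, ∂h/∂y = -0.006541 (det = 11925).
|∇h| = √(-0.005912² + -0.006541²) = 0.008817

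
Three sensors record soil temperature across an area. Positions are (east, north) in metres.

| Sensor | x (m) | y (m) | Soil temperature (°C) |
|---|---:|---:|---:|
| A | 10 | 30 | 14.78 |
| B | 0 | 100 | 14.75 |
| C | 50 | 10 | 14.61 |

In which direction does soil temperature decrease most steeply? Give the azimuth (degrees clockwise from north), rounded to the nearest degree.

With T = a·x + b·y + c and A as origin, the differences give:
  (-10)·a + 70·b = -0.03
  40·a + (-20)·b = -0.17
Eliminate b (×(-20) and ×70, subtract): -2600·a = 12.500 → a = ∂T/∂x = -0.004808
Back-substitute: b = ∂T/∂y = -0.001115.
Steepest decrease is along −∇f: components (+0.004808 E, +0.001115 N).
Azimuth = atan2(+0.004808, +0.001115) = 76.9° ≈ 077°.

077°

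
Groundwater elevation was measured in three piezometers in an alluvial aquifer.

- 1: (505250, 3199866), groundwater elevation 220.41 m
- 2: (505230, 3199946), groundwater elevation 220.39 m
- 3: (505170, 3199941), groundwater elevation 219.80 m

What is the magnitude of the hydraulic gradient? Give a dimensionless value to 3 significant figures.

0.00989

Taking 1 as reference: 2−1 = (-20, 80, -0.02); 3−1 = (-80, 75, -0.61).
Solve a·Δx + b·Δy = Δh: det = (-20)·75 − (-80)·80 = 4900.
∂h/∂x = [(-0.02)·75 − (-0.61)·80] / 4900 = +0.009653
∂h/∂y = [(-20)·(-0.61) − (-80)·(-0.02)] / 4900 = +0.002163
|∇h| = √(0.009653² + 0.002163²) = 0.009892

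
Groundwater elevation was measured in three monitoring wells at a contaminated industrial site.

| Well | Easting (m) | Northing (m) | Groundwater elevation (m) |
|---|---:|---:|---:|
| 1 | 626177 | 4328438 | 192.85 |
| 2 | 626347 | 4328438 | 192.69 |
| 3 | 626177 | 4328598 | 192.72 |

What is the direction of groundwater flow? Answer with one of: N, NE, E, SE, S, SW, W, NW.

∂h/∂x = (192.69 − 192.85) / (626347 − 626177) = -0.0009412
∂h/∂y = (192.72 − 192.85) / (4328598 − 4328438) = -0.0008125
Flow = −∇h = (+0.0009412 east, +0.0008125 north), which points northeast.

NE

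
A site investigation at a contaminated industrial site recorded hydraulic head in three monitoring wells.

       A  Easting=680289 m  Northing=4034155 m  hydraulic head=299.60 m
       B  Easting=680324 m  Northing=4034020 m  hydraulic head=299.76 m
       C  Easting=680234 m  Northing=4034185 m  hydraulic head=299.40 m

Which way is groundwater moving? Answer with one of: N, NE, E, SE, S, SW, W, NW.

W

Differences from A: to B (Δx, Δy, Δh) = (35, -135, +0.16); to C = (-55, 30, -0.20).
Solve a·Δx + b·Δy = Δh: det = 35·30 − (-55)·(-135) = -6375.
∂h/∂x = [(+0.16)·30 − (-0.20)·(-135)] / -6375 = +0.003482
∂h/∂y = [35·(-0.20) − (-55)·(+0.16)] / -6375 = -0.0002824
Flow = −∇h = (-0.003482 east, +0.0002824 north), which points west.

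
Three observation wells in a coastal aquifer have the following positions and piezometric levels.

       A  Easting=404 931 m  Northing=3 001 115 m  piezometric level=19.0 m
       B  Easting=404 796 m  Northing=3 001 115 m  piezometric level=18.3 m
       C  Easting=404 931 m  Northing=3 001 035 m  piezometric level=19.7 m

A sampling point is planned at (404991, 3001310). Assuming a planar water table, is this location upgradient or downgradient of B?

downgradient

∂h/∂x = (18.3 − 19.0) / (404796 − 404931) = +0.005185
∂h/∂y = (19.7 − 19.0) / (3001035 − 3001115) = -0.008750
Head at (404991, 3001310) = 19.0 + (+0.005185)·(60) + (-0.008750)·(195) = 17.60 m.
That is lower than the 18.3 m at B, so the point is downgradient.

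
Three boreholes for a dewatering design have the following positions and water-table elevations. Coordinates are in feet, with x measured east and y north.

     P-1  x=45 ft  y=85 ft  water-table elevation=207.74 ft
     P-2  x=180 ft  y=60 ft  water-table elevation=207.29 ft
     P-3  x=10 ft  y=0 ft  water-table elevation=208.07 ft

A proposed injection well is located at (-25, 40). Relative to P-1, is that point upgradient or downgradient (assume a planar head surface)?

upgradient

Taking P-1 as reference: P-2−P-1 = (135, -25, -0.45); P-3−P-1 = (-35, -85, +0.33).
Determinant of the coordinate differences = 135·(-85) − (-35)·(-25) = -12350.
∂h/∂x = [(-0.45)·(-85) − (+0.33)·(-25)] / -12350 = -0.003765
∂h/∂y = [135·(+0.33) − (-35)·(-0.45)] / -12350 = -0.002332
Head at (-25, 40) = 207.74 + (-0.003765)·(-70) + (-0.002332)·(-45) = 208.11 ft.
That is higher than the 207.74 ft at P-1, so the point is upgradient.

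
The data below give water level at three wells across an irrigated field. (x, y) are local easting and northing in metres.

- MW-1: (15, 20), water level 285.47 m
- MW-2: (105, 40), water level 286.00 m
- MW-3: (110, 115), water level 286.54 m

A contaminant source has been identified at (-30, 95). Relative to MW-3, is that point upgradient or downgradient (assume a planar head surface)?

Taking MW-1 as reference: MW-2−MW-1 = (90, 20, +0.53); MW-3−MW-1 = (95, 95, +1.07).
Determinant of the coordinate differences = 90·95 − 95·20 = 6650.
∂h/∂x = [(+0.53)·95 − (+1.07)·20] / 6650 = +0.004353
∂h/∂y = [90·(+1.07) − 95·(+0.53)] / 6650 = +0.006910
Head at (-30, 95) = 285.47 + (+0.004353)·(-45) + (+0.006910)·(75) = 285.79 m.
That is lower than the 286.54 m at MW-3, so the point is downgradient.

downgradient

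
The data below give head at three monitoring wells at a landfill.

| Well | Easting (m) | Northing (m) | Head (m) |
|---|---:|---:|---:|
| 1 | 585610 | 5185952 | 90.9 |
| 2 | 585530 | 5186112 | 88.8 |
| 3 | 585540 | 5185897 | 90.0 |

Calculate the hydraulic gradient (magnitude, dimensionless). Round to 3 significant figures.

Differences from 1: to 2 (Δx, Δy, Δh) = (-80, 160, -2.1); to 3 = (-70, -55, -0.9).
Determinant of the coordinate differences = (-80)·(-55) − (-70)·160 = 15600.
∂h/∂x = [(-2.1)·(-55) − (-0.9)·160] / 15600 = +0.01663
∂h/∂y = [(-80)·(-0.9) − (-70)·(-2.1)] / 15600 = -0.004808
|∇h| = √(0.01663² + -0.004808²) = 0.01731

0.0173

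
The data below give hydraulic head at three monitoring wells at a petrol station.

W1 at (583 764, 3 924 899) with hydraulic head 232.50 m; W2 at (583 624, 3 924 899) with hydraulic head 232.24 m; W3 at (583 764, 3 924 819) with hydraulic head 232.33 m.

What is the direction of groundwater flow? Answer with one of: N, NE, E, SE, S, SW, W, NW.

SW

∂h/∂x = (232.24 − 232.50) / (583624 − 583764) = +0.001857
∂h/∂y = (232.33 − 232.50) / (3924819 − 3924899) = +0.002125
Flow = −∇h = (-0.001857 east, -0.002125 north), which points southwest.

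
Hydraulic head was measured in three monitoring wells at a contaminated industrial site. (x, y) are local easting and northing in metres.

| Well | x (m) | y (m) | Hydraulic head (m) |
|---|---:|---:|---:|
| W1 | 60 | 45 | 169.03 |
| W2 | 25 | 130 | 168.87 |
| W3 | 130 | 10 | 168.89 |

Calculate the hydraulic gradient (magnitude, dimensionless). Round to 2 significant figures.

Differences from W1: to W2 (Δx, Δy, Δh) = (-35, 85, -0.16); to W3 = (70, -35, -0.14).
Determinant of the coordinate differences = (-35)·(-35) − 70·85 = -4725.
∂h/∂x = [(-0.16)·(-35) − (-0.14)·85] / -4725 = -0.003704
∂h/∂y = [(-35)·(-0.14) − 70·(-0.16)] / -4725 = -0.003407
|∇h| = √(-0.003704² + -0.003407²) = 0.005033

0.0050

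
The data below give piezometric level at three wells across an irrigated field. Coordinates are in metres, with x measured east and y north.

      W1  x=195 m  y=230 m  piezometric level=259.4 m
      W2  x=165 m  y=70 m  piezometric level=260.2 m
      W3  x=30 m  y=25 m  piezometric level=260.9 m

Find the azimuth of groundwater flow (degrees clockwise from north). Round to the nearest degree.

041°

With h = a·x + b·y + c and W1 as origin, the differences give:
  (-30)·a + (-160)·b = +0.8
  (-165)·a + (-205)·b = +1.5
Eliminate b (×(-205) and ×(-160), subtract): -20250·a = 76.00 → a = ∂h/∂x = -0.003753
Back-substitute: b = ∂h/∂y = -0.004296.
Flow direction (−∇h) has components (+0.003753 E, +0.004296 N).
Azimuth = atan2(E, N) = atan2(+0.003753, +0.004296) = 41.1° ≈ 041°.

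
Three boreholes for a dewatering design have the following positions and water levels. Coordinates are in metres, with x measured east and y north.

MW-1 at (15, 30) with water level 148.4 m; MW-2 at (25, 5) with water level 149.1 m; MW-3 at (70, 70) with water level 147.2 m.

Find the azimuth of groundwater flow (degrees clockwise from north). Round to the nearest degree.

With h = a·x + b·y + c and MW-1 as origin, the differences give:
  10·a + (-25)·b = +0.7
  55·a + 40·b = -1.2
Eliminate b (×40 and ×(-25), subtract): 1775·a = -2.00 → a = ∂h/∂x = -0.001127
Back-substitute: b = ∂h/∂y = -0.02845.
Flow direction (−∇h) has components (+0.001127 E, +0.02845 N).
Azimuth = atan2(E, N) = atan2(+0.001127, +0.02845) = 2.3° ≈ 002°.

002°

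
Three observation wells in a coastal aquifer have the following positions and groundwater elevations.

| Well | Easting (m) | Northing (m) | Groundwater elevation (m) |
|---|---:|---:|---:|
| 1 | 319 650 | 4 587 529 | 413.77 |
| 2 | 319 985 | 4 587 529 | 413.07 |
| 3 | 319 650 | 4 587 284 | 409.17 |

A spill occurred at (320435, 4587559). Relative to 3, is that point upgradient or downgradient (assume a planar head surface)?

upgradient

∂h/∂x = (413.07 − 413.77) / (319985 − 319650) = -0.002090
∂h/∂y = (409.17 − 413.77) / (4587284 − 4587529) = +0.01878
Head at (320435, 4587559) = 413.77 + (-0.002090)·(785) + (+0.01878)·(30) = 412.69 m.
That is higher than the 409.17 m at 3, so the point is upgradient.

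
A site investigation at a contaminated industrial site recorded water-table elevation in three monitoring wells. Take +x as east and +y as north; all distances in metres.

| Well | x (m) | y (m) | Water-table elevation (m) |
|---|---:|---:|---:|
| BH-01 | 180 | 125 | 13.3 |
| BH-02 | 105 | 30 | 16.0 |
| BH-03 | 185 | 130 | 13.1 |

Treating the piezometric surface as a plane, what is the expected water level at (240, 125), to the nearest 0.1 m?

Differences from BH-01: to BH-02 (Δx, Δy, Δh) = (-75, -95, +2.7); to BH-03 = (5, 5, -0.2).
Determinant of the coordinate differences = (-75)·5 − 5·(-95) = 100.
∂h/∂x = [(+2.7)·5 − (-0.2)·(-95)] / 100 = -0.05500
∂h/∂y = [(-75)·(-0.2) − 5·(+2.7)] / 100 = +0.01500
h(240, 125) = 13.3 + (-0.05500)·(60) + (+0.01500)·(0) = 13.3 -3.300 +0.000 = 10.000 m.

10.0 m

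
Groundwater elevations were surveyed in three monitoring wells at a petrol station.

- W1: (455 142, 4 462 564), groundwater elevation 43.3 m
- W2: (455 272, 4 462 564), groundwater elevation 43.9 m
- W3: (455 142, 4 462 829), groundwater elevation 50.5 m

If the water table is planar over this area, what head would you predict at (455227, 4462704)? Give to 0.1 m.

∂h/∂x = (43.9 − 43.3) / (455272 − 455142) = +0.004615
∂h/∂y = (50.5 − 43.3) / (4462829 − 4462564) = +0.02717
h(455227, 4462704) = 43.3 + (+0.004615)·(85) + (+0.02717)·(140) = 43.3 +0.392 +3.804 = 47.496 m.

47.5 m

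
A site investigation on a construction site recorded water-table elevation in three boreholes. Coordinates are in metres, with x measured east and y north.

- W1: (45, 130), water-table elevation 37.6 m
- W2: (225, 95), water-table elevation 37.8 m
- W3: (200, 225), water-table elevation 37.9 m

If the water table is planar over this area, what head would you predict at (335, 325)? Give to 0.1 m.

With h = a·x + b·y + c and W1 as origin, the differences give:
  180·a + (-35)·b = +0.2
  155·a + 95·b = +0.3
Eliminate b (×95 and ×(-35), subtract): 22525·a = 29.50 → a = ∂h/∂x = +0.001310
Back-substitute: b = ∂h/∂y = +0.001021.
h(335, 325) = 37.6 + (+0.001310)·(290) + (+0.001021)·(195) = 37.6 +0.380 +0.199 = 38.179 m.

38.2 m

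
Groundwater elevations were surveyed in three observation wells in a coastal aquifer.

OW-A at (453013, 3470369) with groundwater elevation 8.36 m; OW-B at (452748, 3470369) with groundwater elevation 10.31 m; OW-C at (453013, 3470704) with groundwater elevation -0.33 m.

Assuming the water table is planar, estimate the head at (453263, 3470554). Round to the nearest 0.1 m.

∂h/∂x = (10.31 − 8.36) / (452748 − 453013) = -0.007358
∂h/∂y = (-0.33 − 8.36) / (3470704 − 3470369) = -0.02594
h(453263, 3470554) = 8.36 + (-0.007358)·(250) + (-0.02594)·(185) = 8.36 -1.840 -4.799 = 1.721 m.

1.7 m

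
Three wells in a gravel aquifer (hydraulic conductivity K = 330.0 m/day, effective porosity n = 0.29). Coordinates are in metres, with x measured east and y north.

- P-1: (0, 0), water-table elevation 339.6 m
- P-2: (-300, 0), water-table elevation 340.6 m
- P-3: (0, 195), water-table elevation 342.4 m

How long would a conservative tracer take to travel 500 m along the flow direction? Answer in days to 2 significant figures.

∂h/∂x = (340.6 − 339.6) / (-300 − 0) = -0.003333
∂h/∂y = (342.4 − 339.6) / (195 − 0) = +0.01436
|∇h| = √(-0.003333² + 0.01436²) = 0.01474
Seepage velocity v = K·i/n = 330.0 × 0.01474 / 0.29 = 16.77 m/day.
t = 500 / 16.77 = 29.82 days.

30 days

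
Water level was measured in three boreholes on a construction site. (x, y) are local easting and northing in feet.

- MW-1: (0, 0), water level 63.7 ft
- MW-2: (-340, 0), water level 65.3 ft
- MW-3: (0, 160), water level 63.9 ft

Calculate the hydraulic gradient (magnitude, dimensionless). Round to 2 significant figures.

∂h/∂x = (65.3 − 63.7) / (-340 − 0) = -0.004706
∂h/∂y = (63.9 − 63.7) / (160 − 0) = +0.001250
|∇h| = √(-0.004706² + 0.001250²) = 0.004869

0.0049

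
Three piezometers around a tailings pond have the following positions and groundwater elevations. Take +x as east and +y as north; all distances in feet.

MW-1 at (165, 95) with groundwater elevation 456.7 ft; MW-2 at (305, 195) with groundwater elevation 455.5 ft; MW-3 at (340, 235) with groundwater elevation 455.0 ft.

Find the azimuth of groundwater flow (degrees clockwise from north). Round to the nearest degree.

356°

With h = a·x + b·y + c and MW-1 as origin, the differences give:
  140·a + 100·b = -1.2
  175·a + 140·b = -1.7
Eliminate b (×140 and ×100, subtract): 2100·a = 2.00 → a = ∂h/∂x = +0.0009524
Back-substitute: b = ∂h/∂y = -0.01333.
Flow direction (−∇h) has components (-0.0009524 E, +0.01333 N).
Azimuth = atan2(E, N) = atan2(-0.0009524, +0.01333) = 355.9° ≈ 356°.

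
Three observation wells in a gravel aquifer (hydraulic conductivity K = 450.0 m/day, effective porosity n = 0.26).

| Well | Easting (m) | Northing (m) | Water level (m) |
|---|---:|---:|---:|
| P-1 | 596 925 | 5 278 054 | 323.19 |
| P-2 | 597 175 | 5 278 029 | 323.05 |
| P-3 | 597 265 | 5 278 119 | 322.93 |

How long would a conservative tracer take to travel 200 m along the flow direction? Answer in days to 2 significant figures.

120 days

Differences from P-1: to P-2 (Δx, Δy, Δh) = (250, -25, -0.14); to P-3 = (340, 65, -0.26).
Solve a·Δx + b·Δy = Δh: det = 250·65 − 340·(-25) = 24750.
∂h/∂x = [(-0.14)·65 − (-0.26)·(-25)] / 24750 = -0.0006303
∂h/∂y = [250·(-0.26) − 340·(-0.14)] / 24750 = -0.0007030
|∇h| = √(-0.0006303² + -0.0007030²) = 0.0009442
Seepage velocity v = K·i/n = 450.0 × 0.0009442 / 0.26 = 1.634 m/day.
t = 200 / 1.634 = 122.4 days.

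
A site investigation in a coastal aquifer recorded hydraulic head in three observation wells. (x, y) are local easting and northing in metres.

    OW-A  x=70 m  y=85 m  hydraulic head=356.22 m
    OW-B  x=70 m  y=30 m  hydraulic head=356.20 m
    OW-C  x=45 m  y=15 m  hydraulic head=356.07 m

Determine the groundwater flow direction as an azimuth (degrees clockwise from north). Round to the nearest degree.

Differences from OW-A: to OW-B (Δx, Δy, Δh) = (0, -55, -0.02); to OW-C = (-25, -70, -0.15).
Solve a·Δx + b·Δy = Δh: det = 0·(-70) − (-25)·(-55) = -1375.
∂h/∂x = [(-0.02)·(-70) − (-0.15)·(-55)] / -1375 = +0.004982
∂h/∂y = [0·(-0.15) − (-25)·(-0.02)] / -1375 = +0.0003636
Flow direction (−∇h) has components (-0.004982 E, -0.0003636 N).
Azimuth = atan2(E, N) = atan2(-0.004982, -0.0003636) = 265.8° ≈ 266°.

266°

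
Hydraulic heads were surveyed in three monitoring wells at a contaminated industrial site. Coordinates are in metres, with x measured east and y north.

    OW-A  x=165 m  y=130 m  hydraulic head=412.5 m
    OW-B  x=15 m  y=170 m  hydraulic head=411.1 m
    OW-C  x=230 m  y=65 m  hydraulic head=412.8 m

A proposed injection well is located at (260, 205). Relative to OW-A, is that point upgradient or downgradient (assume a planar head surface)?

Taking OW-A as reference: OW-B−OW-A = (-150, 40, -1.4); OW-C−OW-A = (65, -65, +0.3).
Determinant of the coordinate differences = (-150)·(-65) − 65·40 = 7150.
∂h/∂x = [(-1.4)·(-65) − (+0.3)·40] / 7150 = +0.01105
∂h/∂y = [(-150)·(+0.3) − 65·(-1.4)] / 7150 = +0.006434
Head at (260, 205) = 412.5 + (+0.01105)·(95) + (+0.006434)·(75) = 414.03 m.
That is higher than the 412.5 m at OW-A, so the point is upgradient.

upgradient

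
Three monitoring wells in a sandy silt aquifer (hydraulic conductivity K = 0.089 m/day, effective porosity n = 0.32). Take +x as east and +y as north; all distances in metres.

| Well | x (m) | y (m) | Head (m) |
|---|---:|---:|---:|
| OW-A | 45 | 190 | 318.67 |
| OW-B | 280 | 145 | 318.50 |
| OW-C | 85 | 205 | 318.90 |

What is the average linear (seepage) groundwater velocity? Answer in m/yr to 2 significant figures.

1.2 m/yr

With h = a·x + b·y + c and OW-A as origin, the differences give:
  235·a + (-45)·b = -0.17
  40·a + 15·b = +0.23
Eliminate b (×15 and ×(-45), subtract): 5325·a = 7.800 → a = ∂h/∂x = +0.001465
Back-substitute: b = ∂h/∂y = +0.01143.
|∇h| = √(0.001465² + 0.01143²) = 0.01152
Seepage velocity v = K·i/n = 0.089 × 0.01152 / 0.32 = 0.003204 m/day = 1.17 m/yr.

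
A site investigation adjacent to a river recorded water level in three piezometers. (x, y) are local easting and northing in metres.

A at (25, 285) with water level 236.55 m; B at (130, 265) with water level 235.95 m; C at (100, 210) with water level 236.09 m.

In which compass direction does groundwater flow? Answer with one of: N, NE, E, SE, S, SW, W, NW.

E

With h = a·x + b·y + c and A as origin, the differences give:
  105·a + (-20)·b = -0.60
  75·a + (-75)·b = -0.46
Eliminate b (×(-75) and ×(-20), subtract): -6375·a = 35.800 → a = ∂h/∂x = -0.005616
Back-substitute: b = ∂h/∂y = +0.0005176.
Flow = −∇h = (+0.005616 east, -0.0005176 north), which points east.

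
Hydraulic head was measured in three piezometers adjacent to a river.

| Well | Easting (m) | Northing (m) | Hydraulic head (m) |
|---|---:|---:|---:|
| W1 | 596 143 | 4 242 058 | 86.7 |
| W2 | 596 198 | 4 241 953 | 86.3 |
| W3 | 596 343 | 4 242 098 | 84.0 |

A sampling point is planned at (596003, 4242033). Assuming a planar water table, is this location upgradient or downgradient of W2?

upgradient

Differences from W1: to W2 (Δx, Δy, Δh) = (55, -105, -0.4); to W3 = (200, 40, -2.7).
Determinant of the coordinate differences = 55·40 − 200·(-105) = 23200.
∂h/∂x = [(-0.4)·40 − (-2.7)·(-105)] / 23200 = -0.01291
∂h/∂y = [55·(-2.7) − 200·(-0.4)] / 23200 = -0.002953
Head at (596003, 4242033) = 86.7 + (-0.01291)·(-140) + (-0.002953)·(-25) = 88.58 m.
That is higher than the 86.3 m at W2, so the point is upgradient.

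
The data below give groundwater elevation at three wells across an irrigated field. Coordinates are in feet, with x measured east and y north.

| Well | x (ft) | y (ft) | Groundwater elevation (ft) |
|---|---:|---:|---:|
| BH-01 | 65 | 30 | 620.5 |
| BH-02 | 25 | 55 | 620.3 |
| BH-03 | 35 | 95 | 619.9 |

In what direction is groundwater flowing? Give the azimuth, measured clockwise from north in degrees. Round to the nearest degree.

Taking BH-01 as reference: BH-02−BH-01 = (-40, 25, -0.2); BH-03−BH-01 = (-30, 65, -0.6).
Determinant of the coordinate differences = (-40)·65 − (-30)·25 = -1850.
∂h/∂x = [(-0.2)·65 − (-0.6)·25] / -1850 = -0.001081
∂h/∂y = [(-40)·(-0.6) − (-30)·(-0.2)] / -1850 = -0.009730
Flow direction (−∇h) has components (+0.001081 E, +0.009730 N).
Azimuth = atan2(E, N) = atan2(+0.001081, +0.009730) = 6.3° ≈ 006°.

006°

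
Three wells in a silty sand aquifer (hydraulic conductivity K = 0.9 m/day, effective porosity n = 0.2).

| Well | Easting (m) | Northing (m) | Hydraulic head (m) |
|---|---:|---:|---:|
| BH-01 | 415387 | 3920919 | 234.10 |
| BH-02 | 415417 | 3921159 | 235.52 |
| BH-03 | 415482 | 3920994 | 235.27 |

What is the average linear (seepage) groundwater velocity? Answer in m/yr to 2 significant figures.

16 m/yr

Three-point gradient (reference BH-01): Δ to BH-02 = (30, 240, +1.42), Δ to BH-03 = (95, 75, +1.17).
∂h/∂x = +0.008482, ∂h/∂y = +0.004856 (det = -20550).
|∇h| = √(0.008482² + 0.004856²) = 0.009774
Seepage velocity v = K·i/n = 0.9 × 0.009774 / 0.2 = 0.04398 m/day = 16.06 m/yr.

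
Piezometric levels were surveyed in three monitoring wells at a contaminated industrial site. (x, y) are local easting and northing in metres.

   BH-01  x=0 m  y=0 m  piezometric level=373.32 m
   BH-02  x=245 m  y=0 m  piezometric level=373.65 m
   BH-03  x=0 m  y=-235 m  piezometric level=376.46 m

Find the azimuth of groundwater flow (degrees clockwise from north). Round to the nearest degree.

∂h/∂x = (373.65 − 373.32) / (245 − 0) = +0.001347
∂h/∂y = (376.46 − 373.32) / (-235 − 0) = -0.01336
Flow direction (−∇h) has components (-0.001347 E, +0.01336 N).
Azimuth = atan2(E, N) = atan2(-0.001347, +0.01336) = 354.2° ≈ 354°.

354°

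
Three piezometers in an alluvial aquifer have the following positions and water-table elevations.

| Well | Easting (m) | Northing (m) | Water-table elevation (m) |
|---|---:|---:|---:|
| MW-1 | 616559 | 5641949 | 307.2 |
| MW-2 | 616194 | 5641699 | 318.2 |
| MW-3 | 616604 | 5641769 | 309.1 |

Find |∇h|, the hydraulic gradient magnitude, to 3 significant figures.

0.0249

With h = a·x + b·y + c and MW-1 as origin, the differences give:
  (-365)·a + (-250)·b = +11.0
  45·a + (-180)·b = +1.9
Eliminate b (×(-180) and ×(-250), subtract): 76950·a = -1505.00 → a = ∂h/∂x = -0.01956
Back-substitute: b = ∂h/∂y = -0.01545.
|∇h| = √(-0.01956² + -0.01545²) = 0.02493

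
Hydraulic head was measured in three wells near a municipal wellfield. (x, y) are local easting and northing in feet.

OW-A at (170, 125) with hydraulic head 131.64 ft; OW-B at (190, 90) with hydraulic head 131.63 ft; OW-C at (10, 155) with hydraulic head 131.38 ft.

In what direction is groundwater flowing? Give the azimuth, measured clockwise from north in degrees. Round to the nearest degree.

Differences from OW-A: to OW-B (Δx, Δy, Δh) = (20, -35, -0.01); to OW-C = (-160, 30, -0.26).
Determinant of the coordinate differences = 20·30 − (-160)·(-35) = -5000.
∂h/∂x = [(-0.01)·30 − (-0.26)·(-35)] / -5000 = +0.001880
∂h/∂y = [20·(-0.26) − (-160)·(-0.01)] / -5000 = +0.001360
Flow direction (−∇h) has components (-0.001880 E, -0.001360 N).
Azimuth = atan2(E, N) = atan2(-0.001880, -0.001360) = 234.1° ≈ 234°.

234°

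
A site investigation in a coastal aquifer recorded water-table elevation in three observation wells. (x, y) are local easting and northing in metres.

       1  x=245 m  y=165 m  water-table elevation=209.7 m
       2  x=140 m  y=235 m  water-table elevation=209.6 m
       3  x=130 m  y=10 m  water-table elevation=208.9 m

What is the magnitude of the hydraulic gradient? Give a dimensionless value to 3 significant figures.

Differences from 1: to 2 (Δx, Δy, Δh) = (-105, 70, -0.1); to 3 = (-115, -155, -0.8).
Determinant of the coordinate differences = (-105)·(-155) − (-115)·70 = 24325.
∂h/∂x = [(-0.1)·(-155) − (-0.8)·70] / 24325 = +0.002939
∂h/∂y = [(-105)·(-0.8) − (-115)·(-0.1)] / 24325 = +0.002980
|∇h| = √(0.002939² + 0.002980²) = 0.004185

0.00419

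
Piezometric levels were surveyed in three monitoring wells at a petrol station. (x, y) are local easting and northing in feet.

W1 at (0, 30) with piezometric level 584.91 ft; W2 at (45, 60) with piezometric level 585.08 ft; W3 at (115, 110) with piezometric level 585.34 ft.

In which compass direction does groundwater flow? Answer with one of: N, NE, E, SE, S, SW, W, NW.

W

Three-point gradient (reference W1): Δ to W2 = (45, 30, +0.17), Δ to W3 = (115, 80, +0.43).
∂h/∂x = +0.004667, ∂h/∂y = -0.001333 (det = 150).
Flow = −∇h = (-0.004667 east, +0.001333 north), which points west.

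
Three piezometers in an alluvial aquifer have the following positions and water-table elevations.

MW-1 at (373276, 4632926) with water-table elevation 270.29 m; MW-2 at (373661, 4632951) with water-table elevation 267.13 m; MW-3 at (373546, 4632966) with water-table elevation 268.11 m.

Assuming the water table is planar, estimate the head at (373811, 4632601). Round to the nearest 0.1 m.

265.3 m

With h = a·x + b·y + c and MW-1 as origin, the differences give:
  385·a + 25·b = -3.16
  270·a + 40·b = -2.18
Eliminate b (×40 and ×25, subtract): 8650·a = -71.900 → a = ∂h/∂x = -0.008312
Back-substitute: b = ∂h/∂y = +0.001607.
h(373811, 4632601) = 270.29 + (-0.008312)·(535) + (+0.001607)·(-325) = 270.29 -4.447 -0.522 = 265.321 m.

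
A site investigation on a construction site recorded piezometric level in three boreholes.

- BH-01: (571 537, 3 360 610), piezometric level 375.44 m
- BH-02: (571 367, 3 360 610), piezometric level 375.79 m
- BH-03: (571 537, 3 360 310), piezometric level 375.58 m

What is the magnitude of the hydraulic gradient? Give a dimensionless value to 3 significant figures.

0.00211

∂h/∂x = (375.79 − 375.44) / (571367 − 571537) = -0.002059
∂h/∂y = (375.58 − 375.44) / (3360310 − 3360610) = -0.0004667
|∇h| = √(-0.002059² + -0.0004667²) = 0.002111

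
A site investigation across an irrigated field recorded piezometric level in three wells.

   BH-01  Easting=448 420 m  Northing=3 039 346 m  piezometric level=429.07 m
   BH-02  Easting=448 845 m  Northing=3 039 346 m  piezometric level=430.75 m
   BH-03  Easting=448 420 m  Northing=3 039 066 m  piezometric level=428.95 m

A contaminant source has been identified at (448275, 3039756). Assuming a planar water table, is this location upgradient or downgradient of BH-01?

∂h/∂x = (430.75 − 429.07) / (448845 − 448420) = +0.003953
∂h/∂y = (428.95 − 429.07) / (3039066 − 3039346) = +0.0004286
Head at (448275, 3039756) = 429.07 + (+0.003953)·(-145) + (+0.0004286)·(410) = 428.67 m.
That is lower than the 429.07 m at BH-01, so the point is downgradient.

downgradient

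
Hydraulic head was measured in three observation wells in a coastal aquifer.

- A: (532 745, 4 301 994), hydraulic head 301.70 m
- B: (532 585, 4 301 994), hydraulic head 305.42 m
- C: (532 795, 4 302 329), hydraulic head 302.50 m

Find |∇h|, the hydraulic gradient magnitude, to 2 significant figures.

0.024

Differences from A: to B (Δx, Δy, Δh) = (-160, 0, +3.72); to C = (50, 335, +0.80).
Solve a·Δx + b·Δy = Δh: det = (-160)·335 − 50·0 = -53600.
∂h/∂x = [(+3.72)·335 − (+0.80)·0] / -53600 = -0.02325
∂h/∂y = [(-160)·(+0.80) − 50·(+3.72)] / -53600 = +0.005858
|∇h| = √(-0.02325² + 0.005858²) = 0.02398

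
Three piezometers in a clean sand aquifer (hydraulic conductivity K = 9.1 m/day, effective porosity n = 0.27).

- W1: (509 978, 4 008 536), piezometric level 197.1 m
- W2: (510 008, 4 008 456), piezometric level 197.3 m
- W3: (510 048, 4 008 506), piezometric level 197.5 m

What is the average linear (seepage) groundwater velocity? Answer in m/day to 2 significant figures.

Taking W1 as reference: W2−W1 = (30, -80, +0.2); W3−W1 = (70, -30, +0.4).
Solve a·Δx + b·Δy = Δh: det = 30·(-30) − 70·(-80) = 4700.
∂h/∂x = [(+0.2)·(-30) − (+0.4)·(-80)] / 4700 = +0.005532
∂h/∂y = [30·(+0.4) − 70·(+0.2)] / 4700 = -0.0004255
|∇h| = √(0.005532² + -0.0004255²) = 0.005548
Seepage velocity v = K·i/n = 9.1 × 0.005548 / 0.27 = 0.187 m/day.

0.19 m/day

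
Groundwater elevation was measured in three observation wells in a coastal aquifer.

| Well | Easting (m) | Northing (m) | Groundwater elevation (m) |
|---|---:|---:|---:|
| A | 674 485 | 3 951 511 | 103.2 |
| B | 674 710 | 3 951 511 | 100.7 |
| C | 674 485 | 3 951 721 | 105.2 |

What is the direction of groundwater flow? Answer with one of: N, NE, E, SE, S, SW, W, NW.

SE

∂h/∂x = (100.7 − 103.2) / (674710 − 674485) = -0.01111
∂h/∂y = (105.2 − 103.2) / (3951721 − 3951511) = +0.009524
Flow = −∇h = (+0.01111 east, -0.009524 north), which points southeast.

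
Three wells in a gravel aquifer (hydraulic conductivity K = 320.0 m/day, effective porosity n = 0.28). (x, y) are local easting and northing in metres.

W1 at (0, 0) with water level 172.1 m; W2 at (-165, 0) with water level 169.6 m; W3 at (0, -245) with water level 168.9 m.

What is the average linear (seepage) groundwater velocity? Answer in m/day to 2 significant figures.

23 m/day

∂h/∂x = (169.6 − 172.1) / (-165 − 0) = +0.01515
∂h/∂y = (168.9 − 172.1) / (-245 − 0) = +0.01306
|∇h| = √(0.01515² + 0.01306²) = 0.02
Seepage velocity v = K·i/n = 320.0 × 0.02 / 0.28 = 22.86 m/day.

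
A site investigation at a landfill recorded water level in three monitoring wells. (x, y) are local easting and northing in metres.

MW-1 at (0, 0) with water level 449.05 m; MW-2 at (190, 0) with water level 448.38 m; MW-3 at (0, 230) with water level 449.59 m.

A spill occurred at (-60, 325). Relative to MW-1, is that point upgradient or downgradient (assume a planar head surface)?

upgradient

∂h/∂x = (448.38 − 449.05) / (190 − 0) = -0.003526
∂h/∂y = (449.59 − 449.05) / (230 − 0) = +0.002348
Head at (-60, 325) = 449.05 + (-0.003526)·(-60) + (+0.002348)·(325) = 450.02 m.
That is higher than the 449.05 m at MW-1, so the point is upgradient.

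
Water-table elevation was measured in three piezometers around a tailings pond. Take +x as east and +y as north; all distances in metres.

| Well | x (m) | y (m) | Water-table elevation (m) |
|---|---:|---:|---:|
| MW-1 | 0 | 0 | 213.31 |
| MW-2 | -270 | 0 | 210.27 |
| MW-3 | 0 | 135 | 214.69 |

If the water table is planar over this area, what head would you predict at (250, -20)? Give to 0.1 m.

∂h/∂x = (210.27 − 213.31) / (-270 − 0) = +0.01126
∂h/∂y = (214.69 − 213.31) / (135 − 0) = +0.01022
h(250, -20) = 213.31 + (+0.01126)·(250) + (+0.01022)·(-20) = 213.31 +2.815 -0.204 = 215.920 m.

215.9 m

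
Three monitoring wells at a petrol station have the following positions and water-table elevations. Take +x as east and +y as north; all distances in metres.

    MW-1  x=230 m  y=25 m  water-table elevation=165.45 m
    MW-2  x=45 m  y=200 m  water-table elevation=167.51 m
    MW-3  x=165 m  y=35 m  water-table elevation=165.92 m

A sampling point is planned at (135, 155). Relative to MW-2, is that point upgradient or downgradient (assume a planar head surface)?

downgradient

With h = a·x + b·y + c and MW-1 as origin, the differences give:
  (-185)·a + 175·b = +2.06
  (-65)·a + 10·b = +0.47
Eliminate b (×10 and ×175, subtract): 9525·a = -61.650 → a = ∂h/∂x = -0.006472
Back-substitute: b = ∂h/∂y = +0.004929.
Head at (135, 155) = 165.45 + (-0.006472)·(-95) + (+0.004929)·(130) = 166.71 m.
That is lower than the 167.51 m at MW-2, so the point is downgradient.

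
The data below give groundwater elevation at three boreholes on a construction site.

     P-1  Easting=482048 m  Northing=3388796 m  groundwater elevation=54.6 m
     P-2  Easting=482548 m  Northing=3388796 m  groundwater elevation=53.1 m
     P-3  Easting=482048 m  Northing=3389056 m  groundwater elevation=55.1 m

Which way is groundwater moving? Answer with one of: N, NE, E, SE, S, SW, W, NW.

∂h/∂x = (53.1 − 54.6) / (482548 − 482048) = -0.003000
∂h/∂y = (55.1 − 54.6) / (3389056 − 3388796) = +0.001923
Flow = −∇h = (+0.003000 east, -0.001923 north), which points southeast.

SE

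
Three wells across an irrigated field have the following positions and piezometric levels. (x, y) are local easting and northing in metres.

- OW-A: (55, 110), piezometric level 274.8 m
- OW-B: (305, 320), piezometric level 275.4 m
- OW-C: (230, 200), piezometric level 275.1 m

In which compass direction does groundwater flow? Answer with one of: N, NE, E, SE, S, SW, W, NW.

Three-point gradient (reference OW-A): Δ to OW-B = (250, 210, +0.6), Δ to OW-C = (175, 90, +0.3).
∂h/∂x = +0.0006316, ∂h/∂y = +0.002105 (det = -14250).
Flow = −∇h = (-0.0006316 east, -0.002105 north), which points south.

S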